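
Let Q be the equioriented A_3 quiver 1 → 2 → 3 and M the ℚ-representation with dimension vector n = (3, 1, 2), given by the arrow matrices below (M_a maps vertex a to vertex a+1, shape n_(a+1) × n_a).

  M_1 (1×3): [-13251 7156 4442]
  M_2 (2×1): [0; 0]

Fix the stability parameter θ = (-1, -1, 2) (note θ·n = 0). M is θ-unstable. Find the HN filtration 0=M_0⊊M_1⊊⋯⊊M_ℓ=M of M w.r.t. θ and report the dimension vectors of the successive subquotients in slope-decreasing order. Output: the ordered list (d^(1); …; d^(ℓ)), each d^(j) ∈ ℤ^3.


Interval decomposition of M: I[1,1]^2, I[1,2], I[3,3]^2.
HN type (ℓ=2): μ^(1)=2; μ^(2)=-1

((0, 0, 2); (3, 1, 0))


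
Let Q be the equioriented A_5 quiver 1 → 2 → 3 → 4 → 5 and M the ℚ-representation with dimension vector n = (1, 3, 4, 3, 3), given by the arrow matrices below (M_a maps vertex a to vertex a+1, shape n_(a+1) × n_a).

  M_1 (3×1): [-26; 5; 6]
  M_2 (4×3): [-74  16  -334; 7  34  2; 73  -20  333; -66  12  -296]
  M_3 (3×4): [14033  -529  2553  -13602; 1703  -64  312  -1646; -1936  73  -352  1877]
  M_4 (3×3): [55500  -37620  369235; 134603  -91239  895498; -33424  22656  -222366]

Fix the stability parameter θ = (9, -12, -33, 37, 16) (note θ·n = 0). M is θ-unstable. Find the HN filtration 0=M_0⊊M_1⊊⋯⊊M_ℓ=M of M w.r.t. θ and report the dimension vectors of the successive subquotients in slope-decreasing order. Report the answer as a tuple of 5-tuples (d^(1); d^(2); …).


Barcode: M ≅ I[1,2], I[2,5]^2, I[3,3], I[3,4], I[5,5]. HN layers by μ_θ (6 steps, strictly decreasing):
  μ^(1)=37; μ^(2)=53/2; μ^(3)=16; μ^(4)=-3/2; μ^(5)=-45/2; μ^(6)=-33

((0, 0, 0, 1, 0); (0, 0, 0, 2, 2); (0, 0, 0, 0, 1); (1, 1, 0, 0, 0); (0, 2, 2, 0, 0); (0, 0, 2, 0, 0))


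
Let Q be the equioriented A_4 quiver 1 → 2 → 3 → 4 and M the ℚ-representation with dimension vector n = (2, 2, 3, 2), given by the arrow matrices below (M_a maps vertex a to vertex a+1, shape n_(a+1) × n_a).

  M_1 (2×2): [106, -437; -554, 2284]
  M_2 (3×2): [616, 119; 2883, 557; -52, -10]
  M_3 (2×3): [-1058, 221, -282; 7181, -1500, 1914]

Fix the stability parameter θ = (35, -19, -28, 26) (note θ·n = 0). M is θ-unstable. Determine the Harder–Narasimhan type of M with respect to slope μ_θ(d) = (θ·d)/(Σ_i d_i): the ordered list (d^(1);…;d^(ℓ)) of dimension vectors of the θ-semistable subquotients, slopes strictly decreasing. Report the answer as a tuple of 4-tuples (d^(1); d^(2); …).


Via rank(M_{q-1}∘⋯∘M_p): M ≅ I[1,4]^2, I[3,3].
μ_θ-semistable layers: μ^(1)=26; μ^(2)=-4; μ^(3)=-28

((0, 0, 0, 2); (2, 2, 2, 0); (0, 0, 1, 0))


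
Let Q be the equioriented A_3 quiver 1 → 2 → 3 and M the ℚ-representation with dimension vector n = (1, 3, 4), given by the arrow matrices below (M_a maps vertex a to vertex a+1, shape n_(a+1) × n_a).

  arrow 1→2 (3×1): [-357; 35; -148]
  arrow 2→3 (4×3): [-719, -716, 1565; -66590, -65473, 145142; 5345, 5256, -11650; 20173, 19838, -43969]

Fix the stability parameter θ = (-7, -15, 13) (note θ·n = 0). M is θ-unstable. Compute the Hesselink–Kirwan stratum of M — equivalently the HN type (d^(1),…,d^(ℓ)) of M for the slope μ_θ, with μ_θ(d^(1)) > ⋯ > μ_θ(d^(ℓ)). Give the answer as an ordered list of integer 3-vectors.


Barcode: M ≅ I[1,3], I[2,3]^2, I[3,3]. HN layers by μ_θ (3 steps, strictly decreasing):
  μ^(1)=13; μ^(2)=-11; μ^(3)=-15

((0, 0, 4); (1, 1, 0); (0, 2, 0))


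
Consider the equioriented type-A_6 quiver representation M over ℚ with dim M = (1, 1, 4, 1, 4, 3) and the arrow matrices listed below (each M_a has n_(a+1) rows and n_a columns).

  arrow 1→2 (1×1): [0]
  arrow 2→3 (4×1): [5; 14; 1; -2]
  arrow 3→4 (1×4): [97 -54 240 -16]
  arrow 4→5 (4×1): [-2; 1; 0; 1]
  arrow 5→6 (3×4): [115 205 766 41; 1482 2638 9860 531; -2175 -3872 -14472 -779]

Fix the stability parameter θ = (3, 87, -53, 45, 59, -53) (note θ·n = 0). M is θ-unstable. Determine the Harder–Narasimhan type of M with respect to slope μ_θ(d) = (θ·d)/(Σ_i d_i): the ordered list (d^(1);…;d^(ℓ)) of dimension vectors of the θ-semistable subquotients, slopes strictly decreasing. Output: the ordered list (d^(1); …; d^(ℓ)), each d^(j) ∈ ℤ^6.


Barcode: M ≅ I[1,1], I[2,6], I[3,3]^3, I[5,5], I[5,6]^2. HN layers by μ_θ (4 steps, strictly decreasing):
  μ^(1)=59; μ^(2)=17; μ^(3)=3; μ^(4)=-53

((0, 0, 0, 0, 1, 0); (0, 1, 1, 1, 1, 1); (1, 0, 0, 0, 2, 2); (0, 0, 3, 0, 0, 0))


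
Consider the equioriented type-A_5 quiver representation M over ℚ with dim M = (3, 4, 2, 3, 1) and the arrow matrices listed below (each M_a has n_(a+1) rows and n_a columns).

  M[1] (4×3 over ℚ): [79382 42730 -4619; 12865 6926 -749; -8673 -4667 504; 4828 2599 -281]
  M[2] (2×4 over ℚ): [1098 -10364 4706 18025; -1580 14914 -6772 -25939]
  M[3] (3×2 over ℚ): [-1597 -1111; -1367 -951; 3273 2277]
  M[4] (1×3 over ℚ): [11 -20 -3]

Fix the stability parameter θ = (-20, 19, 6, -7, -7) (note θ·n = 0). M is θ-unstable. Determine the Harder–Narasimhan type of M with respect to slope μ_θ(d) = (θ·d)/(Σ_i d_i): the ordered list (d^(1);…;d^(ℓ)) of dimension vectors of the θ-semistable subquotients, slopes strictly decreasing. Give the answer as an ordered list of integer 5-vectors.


Interval decomposition of M: I[1,2], I[1,4], I[1,5], I[2,2], I[4,4].
HN type (ℓ=5): μ^(1)=19; μ^(2)=6; μ^(3)=11/4; μ^(4)=-7; μ^(5)=-20

((0, 2, 0, 0, 0); (0, 1, 1, 1, 0); (0, 1, 1, 1, 1); (0, 0, 0, 1, 0); (3, 0, 0, 0, 0))


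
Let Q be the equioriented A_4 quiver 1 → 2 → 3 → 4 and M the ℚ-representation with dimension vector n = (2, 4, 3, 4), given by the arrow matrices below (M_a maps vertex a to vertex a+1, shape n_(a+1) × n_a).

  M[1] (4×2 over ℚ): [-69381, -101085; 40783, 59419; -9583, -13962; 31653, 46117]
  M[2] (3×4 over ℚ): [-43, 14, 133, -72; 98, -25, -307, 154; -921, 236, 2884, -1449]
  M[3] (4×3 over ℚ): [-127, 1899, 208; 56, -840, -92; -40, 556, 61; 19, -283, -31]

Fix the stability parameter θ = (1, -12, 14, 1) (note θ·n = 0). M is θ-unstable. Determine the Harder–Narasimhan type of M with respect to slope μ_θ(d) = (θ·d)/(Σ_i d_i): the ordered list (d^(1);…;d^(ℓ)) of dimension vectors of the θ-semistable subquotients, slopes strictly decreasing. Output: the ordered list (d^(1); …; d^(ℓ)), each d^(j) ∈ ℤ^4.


Interval decomposition of M: I[1,2], I[1,3], I[2,4]^2, I[4,4]^2.
HN type (ℓ=5): μ^(1)=14; μ^(2)=15/2; μ^(3)=1; μ^(4)=-11/2; μ^(5)=-12

((0, 0, 1, 0); (0, 0, 2, 2); (0, 0, 0, 2); (2, 2, 0, 0); (0, 2, 0, 0))


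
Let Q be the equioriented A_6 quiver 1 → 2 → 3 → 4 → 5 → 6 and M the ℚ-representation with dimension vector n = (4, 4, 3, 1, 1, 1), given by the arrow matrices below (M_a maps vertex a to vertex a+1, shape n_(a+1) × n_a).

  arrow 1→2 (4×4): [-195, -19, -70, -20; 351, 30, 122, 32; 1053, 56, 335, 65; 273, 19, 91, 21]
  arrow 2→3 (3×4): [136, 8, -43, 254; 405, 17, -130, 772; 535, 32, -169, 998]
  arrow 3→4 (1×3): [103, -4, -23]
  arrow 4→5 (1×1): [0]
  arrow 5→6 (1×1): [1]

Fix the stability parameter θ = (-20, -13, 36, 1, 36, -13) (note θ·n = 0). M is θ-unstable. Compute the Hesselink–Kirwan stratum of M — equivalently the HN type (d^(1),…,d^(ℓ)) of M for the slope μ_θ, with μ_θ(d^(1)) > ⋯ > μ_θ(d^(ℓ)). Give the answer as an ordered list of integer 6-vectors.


Via rank(M_{q-1}∘⋯∘M_p): M ≅ I[1,1], I[1,3]^2, I[1,4], I[2,2], I[5,6].
μ_θ-semistable layers: μ^(1)=36; μ^(2)=37/2; μ^(3)=23/2; μ^(4)=-13; μ^(5)=-20

((0, 0, 2, 0, 0, 0); (0, 0, 1, 1, 0, 0); (0, 0, 0, 0, 1, 1); (0, 4, 0, 0, 0, 0); (4, 0, 0, 0, 0, 0))


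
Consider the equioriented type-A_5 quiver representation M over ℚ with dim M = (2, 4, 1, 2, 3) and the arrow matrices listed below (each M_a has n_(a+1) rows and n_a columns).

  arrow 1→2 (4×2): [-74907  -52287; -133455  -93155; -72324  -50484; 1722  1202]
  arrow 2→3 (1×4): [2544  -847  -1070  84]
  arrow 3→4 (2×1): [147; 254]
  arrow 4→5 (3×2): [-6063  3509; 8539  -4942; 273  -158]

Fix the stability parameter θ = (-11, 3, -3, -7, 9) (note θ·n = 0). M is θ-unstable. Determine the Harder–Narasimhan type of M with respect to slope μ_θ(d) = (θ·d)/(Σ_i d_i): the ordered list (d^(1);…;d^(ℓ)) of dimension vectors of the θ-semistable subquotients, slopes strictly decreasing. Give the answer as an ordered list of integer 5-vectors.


Via rank(M_{q-1}∘⋯∘M_p): M ≅ I[1,1], I[1,5], I[2,2]^3, I[4,5], I[5,5].
μ_θ-semistable layers: μ^(1)=9; μ^(2)=3; μ^(3)=-7/3; μ^(4)=-7; μ^(5)=-11

((0, 0, 0, 0, 3); (0, 3, 0, 0, 0); (0, 1, 1, 1, 0); (0, 0, 0, 1, 0); (2, 0, 0, 0, 0))


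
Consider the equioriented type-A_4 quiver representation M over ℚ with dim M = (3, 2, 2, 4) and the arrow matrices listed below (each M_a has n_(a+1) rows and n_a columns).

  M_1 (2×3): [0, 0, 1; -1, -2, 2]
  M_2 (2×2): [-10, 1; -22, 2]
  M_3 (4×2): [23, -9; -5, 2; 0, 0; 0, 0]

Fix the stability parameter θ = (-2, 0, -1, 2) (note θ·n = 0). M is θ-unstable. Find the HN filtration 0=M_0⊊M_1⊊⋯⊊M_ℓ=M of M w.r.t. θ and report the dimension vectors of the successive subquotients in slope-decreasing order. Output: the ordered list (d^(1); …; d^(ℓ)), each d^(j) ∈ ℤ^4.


Interval decomposition of M: I[1,1], I[1,4]^2, I[4,4]^2.
HN type (ℓ=3): μ^(1)=2; μ^(2)=-1/2; μ^(3)=-2

((0, 0, 0, 4); (0, 2, 2, 0); (3, 0, 0, 0))


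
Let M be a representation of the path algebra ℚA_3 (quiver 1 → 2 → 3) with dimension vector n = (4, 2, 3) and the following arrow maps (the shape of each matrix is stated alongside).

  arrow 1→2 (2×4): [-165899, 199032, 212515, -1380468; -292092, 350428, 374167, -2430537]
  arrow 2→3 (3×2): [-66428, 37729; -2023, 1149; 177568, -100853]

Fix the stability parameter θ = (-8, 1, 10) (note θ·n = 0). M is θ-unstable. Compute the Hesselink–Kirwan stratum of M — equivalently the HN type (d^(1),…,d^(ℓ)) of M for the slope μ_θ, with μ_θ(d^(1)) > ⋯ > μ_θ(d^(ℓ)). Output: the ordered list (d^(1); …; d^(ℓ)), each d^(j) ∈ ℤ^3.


Barcode: M ≅ I[1,1]^2, I[1,3]^2, I[3,3]. HN layers by μ_θ (3 steps, strictly decreasing):
  μ^(1)=10; μ^(2)=1; μ^(3)=-8

((0, 0, 3); (0, 2, 0); (4, 0, 0))


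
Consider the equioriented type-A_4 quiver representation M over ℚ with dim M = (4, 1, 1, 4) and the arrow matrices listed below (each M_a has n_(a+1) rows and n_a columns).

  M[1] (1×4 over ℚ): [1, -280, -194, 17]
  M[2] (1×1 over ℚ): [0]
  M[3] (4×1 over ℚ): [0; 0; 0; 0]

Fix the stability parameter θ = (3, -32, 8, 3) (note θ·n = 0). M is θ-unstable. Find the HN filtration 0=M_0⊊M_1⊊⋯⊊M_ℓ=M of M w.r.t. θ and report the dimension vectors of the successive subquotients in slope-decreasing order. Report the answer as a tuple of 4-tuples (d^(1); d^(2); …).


Interval decomposition of M: I[1,1]^3, I[1,2], I[3,3], I[4,4]^4.
HN type (ℓ=3): μ^(1)=8; μ^(2)=3; μ^(3)=-29/2

((0, 0, 1, 0); (3, 0, 0, 4); (1, 1, 0, 0))


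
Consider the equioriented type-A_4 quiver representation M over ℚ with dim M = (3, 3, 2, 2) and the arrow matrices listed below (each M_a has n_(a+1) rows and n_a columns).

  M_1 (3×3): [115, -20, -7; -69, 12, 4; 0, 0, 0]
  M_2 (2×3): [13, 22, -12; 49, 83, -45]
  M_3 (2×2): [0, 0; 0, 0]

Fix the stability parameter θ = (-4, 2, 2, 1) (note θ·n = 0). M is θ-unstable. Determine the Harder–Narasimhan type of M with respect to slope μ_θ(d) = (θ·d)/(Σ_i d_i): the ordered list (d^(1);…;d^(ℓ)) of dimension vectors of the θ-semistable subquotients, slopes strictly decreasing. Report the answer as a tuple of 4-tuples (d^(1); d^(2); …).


Interval decomposition of M: I[1,1], I[1,3]^2, I[2,2], I[4,4]^2.
HN type (ℓ=3): μ^(1)=2; μ^(2)=1; μ^(3)=-4

((0, 3, 2, 0); (0, 0, 0, 2); (3, 0, 0, 0))


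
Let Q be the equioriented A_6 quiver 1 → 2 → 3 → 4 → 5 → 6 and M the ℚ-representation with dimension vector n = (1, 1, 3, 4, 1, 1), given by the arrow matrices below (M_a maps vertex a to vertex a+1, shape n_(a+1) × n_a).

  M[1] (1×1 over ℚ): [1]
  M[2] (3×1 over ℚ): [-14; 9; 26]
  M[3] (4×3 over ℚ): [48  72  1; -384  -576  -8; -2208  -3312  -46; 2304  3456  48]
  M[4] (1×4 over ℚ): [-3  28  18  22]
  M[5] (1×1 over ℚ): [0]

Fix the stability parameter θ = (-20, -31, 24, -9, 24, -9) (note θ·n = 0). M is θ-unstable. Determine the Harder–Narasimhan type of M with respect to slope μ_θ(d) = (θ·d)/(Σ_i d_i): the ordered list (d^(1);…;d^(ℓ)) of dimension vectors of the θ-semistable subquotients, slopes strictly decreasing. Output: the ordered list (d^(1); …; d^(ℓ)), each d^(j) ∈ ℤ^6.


Interval decomposition of M: I[1,5], I[3,3]^2, I[4,4]^3, I[6,6].
HN type (ℓ=4): μ^(1)=24; μ^(2)=15/2; μ^(3)=-9; μ^(4)=-51/2

((0, 0, 2, 0, 1, 0); (0, 0, 1, 1, 0, 0); (0, 0, 0, 3, 0, 1); (1, 1, 0, 0, 0, 0))


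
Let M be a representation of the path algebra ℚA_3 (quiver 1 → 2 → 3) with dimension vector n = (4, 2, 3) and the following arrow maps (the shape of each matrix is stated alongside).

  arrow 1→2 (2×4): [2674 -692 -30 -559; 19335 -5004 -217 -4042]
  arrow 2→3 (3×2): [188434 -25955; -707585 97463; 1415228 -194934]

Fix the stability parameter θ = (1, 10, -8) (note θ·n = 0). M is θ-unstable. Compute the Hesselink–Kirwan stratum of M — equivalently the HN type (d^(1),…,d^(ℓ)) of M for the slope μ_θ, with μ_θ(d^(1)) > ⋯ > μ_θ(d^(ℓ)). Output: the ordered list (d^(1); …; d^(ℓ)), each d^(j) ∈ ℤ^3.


Barcode: M ≅ I[1,1]^2, I[1,3]^2, I[3,3]. HN layers by μ_θ (2 steps, strictly decreasing):
  μ^(1)=1; μ^(2)=-8

((4, 2, 2); (0, 0, 1))


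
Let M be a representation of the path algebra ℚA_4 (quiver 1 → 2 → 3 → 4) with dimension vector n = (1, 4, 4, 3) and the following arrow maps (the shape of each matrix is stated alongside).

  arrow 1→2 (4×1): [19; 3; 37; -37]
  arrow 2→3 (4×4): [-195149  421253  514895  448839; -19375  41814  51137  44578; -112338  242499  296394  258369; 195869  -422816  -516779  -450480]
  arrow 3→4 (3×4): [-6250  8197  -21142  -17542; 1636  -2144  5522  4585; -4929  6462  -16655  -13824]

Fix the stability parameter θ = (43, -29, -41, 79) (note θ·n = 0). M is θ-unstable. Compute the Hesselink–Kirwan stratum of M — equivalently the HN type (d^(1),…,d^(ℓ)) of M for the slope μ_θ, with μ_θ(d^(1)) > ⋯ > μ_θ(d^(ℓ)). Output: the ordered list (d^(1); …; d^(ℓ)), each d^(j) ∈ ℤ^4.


Barcode: M ≅ I[1,2], I[2,2], I[2,3], I[2,4], I[3,4]^2. HN layers by μ_θ (5 steps, strictly decreasing):
  μ^(1)=79; μ^(2)=7; μ^(3)=-29; μ^(4)=-35; μ^(5)=-41

((0, 0, 0, 3); (1, 1, 0, 0); (0, 1, 0, 0); (0, 2, 2, 0); (0, 0, 2, 0))


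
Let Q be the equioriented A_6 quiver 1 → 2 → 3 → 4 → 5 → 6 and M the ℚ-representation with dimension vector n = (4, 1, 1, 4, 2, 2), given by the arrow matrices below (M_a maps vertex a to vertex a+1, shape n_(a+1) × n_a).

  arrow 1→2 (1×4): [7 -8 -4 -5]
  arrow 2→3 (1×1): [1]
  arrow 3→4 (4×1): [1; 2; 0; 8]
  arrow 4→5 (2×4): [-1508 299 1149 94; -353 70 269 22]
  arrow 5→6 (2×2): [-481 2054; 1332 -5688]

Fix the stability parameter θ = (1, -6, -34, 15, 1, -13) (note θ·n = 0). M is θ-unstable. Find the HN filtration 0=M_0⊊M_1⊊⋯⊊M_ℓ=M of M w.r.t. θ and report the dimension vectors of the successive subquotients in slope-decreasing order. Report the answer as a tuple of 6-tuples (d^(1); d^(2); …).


Via rank(M_{q-1}∘⋯∘M_p): M ≅ I[1,1]^3, I[1,5], I[4,4]^2, I[4,6], I[6,6].
μ_θ-semistable layers: μ^(1)=15; μ^(2)=8; μ^(3)=1; μ^(4)=-13

((0, 0, 0, 2, 0, 0); (0, 0, 0, 1, 1, 0); (3, 0, 0, 1, 1, 1); (1, 1, 1, 0, 0, 1))


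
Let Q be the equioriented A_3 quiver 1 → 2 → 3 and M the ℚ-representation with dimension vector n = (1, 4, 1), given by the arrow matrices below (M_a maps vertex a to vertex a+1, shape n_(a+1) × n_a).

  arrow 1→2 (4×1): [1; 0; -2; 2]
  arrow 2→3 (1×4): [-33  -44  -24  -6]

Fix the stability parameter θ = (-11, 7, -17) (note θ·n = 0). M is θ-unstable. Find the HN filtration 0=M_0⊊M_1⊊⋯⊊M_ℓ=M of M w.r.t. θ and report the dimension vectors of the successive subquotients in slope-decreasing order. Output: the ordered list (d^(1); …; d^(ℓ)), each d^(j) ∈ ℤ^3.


Barcode: M ≅ I[1,3], I[2,2]^3. HN layers by μ_θ (3 steps, strictly decreasing):
  μ^(1)=7; μ^(2)=-5; μ^(3)=-11

((0, 3, 0); (0, 1, 1); (1, 0, 0))


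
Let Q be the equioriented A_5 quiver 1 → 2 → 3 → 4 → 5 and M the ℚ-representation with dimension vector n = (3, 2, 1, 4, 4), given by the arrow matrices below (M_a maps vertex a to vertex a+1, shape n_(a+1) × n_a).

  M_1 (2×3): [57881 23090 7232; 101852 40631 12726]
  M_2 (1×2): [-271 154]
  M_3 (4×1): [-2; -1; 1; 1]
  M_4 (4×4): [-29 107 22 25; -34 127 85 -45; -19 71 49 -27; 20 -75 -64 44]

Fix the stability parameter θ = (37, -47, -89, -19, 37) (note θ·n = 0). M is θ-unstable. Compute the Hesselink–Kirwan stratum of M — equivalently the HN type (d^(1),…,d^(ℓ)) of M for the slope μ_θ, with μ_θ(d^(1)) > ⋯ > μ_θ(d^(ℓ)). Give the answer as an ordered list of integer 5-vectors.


Via rank(M_{q-1}∘⋯∘M_p): M ≅ I[1,1], I[1,2], I[1,5], I[4,5]^3.
μ_θ-semistable layers: μ^(1)=37; μ^(2)=-5; μ^(3)=-19; μ^(4)=-33

((1, 0, 0, 0, 4); (1, 1, 0, 0, 0); (0, 0, 0, 4, 0); (1, 1, 1, 0, 0))


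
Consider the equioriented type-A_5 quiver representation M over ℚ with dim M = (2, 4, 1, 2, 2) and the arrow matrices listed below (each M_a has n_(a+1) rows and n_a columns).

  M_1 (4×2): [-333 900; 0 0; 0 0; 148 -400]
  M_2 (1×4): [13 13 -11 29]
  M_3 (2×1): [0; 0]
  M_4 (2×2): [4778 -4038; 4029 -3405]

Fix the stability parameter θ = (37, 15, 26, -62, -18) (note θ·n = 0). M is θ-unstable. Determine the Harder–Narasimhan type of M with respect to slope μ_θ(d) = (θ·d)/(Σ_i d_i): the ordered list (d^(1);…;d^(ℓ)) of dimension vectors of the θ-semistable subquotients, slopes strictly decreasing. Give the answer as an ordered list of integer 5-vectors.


Via rank(M_{q-1}∘⋯∘M_p): M ≅ I[1,1], I[1,3], I[2,2]^3, I[4,5]^2.
μ_θ-semistable layers: μ^(1)=37; μ^(2)=26; μ^(3)=15; μ^(4)=-18; μ^(5)=-62

((1, 0, 0, 0, 0); (1, 1, 1, 0, 0); (0, 3, 0, 0, 0); (0, 0, 0, 0, 2); (0, 0, 0, 2, 0))


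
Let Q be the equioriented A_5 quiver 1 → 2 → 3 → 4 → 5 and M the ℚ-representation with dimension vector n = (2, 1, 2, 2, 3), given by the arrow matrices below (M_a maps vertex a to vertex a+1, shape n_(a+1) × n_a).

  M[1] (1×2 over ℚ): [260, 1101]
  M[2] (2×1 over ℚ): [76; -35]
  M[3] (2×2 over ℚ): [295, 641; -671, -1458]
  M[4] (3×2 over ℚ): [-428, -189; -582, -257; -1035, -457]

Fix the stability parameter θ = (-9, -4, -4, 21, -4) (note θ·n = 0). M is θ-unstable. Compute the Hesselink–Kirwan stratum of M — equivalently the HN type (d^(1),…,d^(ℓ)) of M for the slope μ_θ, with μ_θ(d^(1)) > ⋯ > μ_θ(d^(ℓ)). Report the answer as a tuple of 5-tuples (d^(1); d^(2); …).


Barcode: M ≅ I[1,1], I[1,5], I[3,5], I[5,5]. HN layers by μ_θ (3 steps, strictly decreasing):
  μ^(1)=17/2; μ^(2)=-4; μ^(3)=-9

((0, 0, 0, 2, 2); (0, 1, 2, 0, 1); (2, 0, 0, 0, 0))


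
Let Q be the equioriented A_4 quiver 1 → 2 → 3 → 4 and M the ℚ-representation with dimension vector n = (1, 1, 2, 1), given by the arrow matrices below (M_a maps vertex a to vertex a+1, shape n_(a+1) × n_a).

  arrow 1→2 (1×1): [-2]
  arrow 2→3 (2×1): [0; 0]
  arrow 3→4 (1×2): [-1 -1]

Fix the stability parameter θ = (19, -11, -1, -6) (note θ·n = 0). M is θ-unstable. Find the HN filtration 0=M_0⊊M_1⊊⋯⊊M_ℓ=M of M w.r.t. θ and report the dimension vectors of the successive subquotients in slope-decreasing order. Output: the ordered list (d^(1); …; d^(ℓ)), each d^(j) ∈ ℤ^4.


Interval decomposition of M: I[1,2], I[3,3], I[3,4].
HN type (ℓ=3): μ^(1)=4; μ^(2)=-1; μ^(3)=-7/2

((1, 1, 0, 0); (0, 0, 1, 0); (0, 0, 1, 1))


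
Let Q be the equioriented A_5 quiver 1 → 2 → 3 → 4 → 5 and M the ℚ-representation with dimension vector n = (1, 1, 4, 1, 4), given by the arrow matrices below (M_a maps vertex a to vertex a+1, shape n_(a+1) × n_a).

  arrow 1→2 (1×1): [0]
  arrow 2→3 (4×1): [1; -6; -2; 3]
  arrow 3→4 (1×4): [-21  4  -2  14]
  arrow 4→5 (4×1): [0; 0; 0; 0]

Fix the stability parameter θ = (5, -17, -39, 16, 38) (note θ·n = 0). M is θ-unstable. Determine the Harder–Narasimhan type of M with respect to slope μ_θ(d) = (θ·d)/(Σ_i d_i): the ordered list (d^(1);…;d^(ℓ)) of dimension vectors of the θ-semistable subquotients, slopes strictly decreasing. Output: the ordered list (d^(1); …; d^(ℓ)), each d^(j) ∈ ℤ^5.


Via rank(M_{q-1}∘⋯∘M_p): M ≅ I[1,1], I[2,4], I[3,3]^3, I[5,5]^4.
μ_θ-semistable layers: μ^(1)=38; μ^(2)=16; μ^(3)=5; μ^(4)=-28; μ^(5)=-39

((0, 0, 0, 0, 4); (0, 0, 0, 1, 0); (1, 0, 0, 0, 0); (0, 1, 1, 0, 0); (0, 0, 3, 0, 0))


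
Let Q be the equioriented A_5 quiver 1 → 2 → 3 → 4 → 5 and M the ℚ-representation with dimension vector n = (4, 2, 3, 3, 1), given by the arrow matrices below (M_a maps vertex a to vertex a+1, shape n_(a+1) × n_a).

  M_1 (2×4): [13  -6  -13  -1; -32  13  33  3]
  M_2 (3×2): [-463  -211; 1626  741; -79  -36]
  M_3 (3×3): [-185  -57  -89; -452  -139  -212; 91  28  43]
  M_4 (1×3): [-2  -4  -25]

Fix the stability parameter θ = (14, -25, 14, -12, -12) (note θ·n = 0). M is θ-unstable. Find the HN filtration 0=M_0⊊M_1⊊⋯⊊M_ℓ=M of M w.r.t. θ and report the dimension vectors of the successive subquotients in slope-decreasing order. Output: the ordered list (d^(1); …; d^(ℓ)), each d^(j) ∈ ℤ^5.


Interval decomposition of M: I[1,1]^2, I[1,3], I[1,5], I[3,4], I[4,4].
HN type (ℓ=5): μ^(1)=14; μ^(2)=1; μ^(3)=-10/3; μ^(4)=-11/2; μ^(5)=-12

((2, 0, 1, 0, 0); (0, 0, 1, 1, 0); (0, 0, 1, 1, 1); (2, 2, 0, 0, 0); (0, 0, 0, 1, 0))


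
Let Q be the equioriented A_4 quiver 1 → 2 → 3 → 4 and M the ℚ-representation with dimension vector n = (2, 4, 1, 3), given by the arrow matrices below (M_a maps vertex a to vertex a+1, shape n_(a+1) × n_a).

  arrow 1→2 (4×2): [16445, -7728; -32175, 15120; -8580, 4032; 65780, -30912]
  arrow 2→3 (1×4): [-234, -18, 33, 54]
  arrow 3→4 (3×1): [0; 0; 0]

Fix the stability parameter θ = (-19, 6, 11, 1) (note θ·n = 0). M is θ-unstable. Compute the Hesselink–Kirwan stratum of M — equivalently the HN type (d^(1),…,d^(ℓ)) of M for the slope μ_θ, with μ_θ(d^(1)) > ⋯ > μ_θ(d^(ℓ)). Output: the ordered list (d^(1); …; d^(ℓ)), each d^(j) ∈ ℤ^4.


Barcode: M ≅ I[1,1], I[1,2], I[2,2]^2, I[2,3], I[4,4]^3. HN layers by μ_θ (4 steps, strictly decreasing):
  μ^(1)=11; μ^(2)=6; μ^(3)=1; μ^(4)=-19

((0, 0, 1, 0); (0, 4, 0, 0); (0, 0, 0, 3); (2, 0, 0, 0))


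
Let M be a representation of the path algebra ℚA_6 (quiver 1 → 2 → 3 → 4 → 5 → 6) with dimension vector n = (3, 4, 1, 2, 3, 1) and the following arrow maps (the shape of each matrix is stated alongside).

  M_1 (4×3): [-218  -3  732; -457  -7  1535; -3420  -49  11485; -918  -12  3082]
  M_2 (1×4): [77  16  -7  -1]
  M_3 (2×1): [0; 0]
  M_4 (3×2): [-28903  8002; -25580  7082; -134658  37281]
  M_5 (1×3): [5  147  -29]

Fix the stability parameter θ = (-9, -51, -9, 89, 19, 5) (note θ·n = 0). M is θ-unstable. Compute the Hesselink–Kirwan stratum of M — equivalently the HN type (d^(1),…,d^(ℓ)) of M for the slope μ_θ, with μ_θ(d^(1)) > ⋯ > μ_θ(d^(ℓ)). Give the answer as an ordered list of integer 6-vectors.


Via rank(M_{q-1}∘⋯∘M_p): M ≅ I[1,2]^2, I[1,3], I[2,2], I[4,5], I[4,6], I[5,5].
μ_θ-semistable layers: μ^(1)=54; μ^(2)=113/3; μ^(3)=19; μ^(4)=-9; μ^(5)=-30; μ^(6)=-51

((0, 0, 0, 1, 1, 0); (0, 0, 0, 1, 1, 1); (0, 0, 0, 0, 1, 0); (0, 0, 1, 0, 0, 0); (3, 3, 0, 0, 0, 0); (0, 1, 0, 0, 0, 0))


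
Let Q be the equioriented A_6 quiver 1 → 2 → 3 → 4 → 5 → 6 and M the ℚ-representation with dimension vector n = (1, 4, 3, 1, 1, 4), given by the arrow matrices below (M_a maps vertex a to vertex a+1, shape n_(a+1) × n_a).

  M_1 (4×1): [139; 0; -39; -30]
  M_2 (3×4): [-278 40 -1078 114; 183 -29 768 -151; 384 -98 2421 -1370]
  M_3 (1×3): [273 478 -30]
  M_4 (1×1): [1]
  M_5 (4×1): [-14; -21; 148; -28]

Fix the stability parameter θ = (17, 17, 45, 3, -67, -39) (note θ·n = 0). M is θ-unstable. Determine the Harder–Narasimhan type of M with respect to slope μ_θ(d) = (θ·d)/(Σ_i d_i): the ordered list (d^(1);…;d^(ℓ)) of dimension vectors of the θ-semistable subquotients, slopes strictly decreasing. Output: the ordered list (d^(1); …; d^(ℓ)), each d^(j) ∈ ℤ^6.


Via rank(M_{q-1}∘⋯∘M_p): M ≅ I[1,3], I[2,2], I[2,3], I[2,6], I[6,6]^3.
μ_θ-semistable layers: μ^(1)=45; μ^(2)=17; μ^(3)=-41/5; μ^(4)=-39

((0, 0, 2, 0, 0, 0); (1, 3, 0, 0, 0, 0); (0, 1, 1, 1, 1, 1); (0, 0, 0, 0, 0, 3))


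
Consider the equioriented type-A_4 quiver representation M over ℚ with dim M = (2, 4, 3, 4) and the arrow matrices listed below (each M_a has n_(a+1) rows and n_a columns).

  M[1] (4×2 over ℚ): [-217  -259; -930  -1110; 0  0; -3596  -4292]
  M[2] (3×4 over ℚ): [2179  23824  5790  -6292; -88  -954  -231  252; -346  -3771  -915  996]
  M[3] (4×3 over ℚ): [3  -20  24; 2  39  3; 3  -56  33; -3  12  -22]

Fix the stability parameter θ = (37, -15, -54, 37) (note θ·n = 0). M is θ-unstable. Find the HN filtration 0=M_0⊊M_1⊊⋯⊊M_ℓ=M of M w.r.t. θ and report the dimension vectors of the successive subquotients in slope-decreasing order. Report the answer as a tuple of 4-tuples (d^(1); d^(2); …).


Interval decomposition of M: I[1,1], I[1,4], I[2,2], I[2,4]^2, I[4,4].
HN type (ℓ=4): μ^(1)=37; μ^(2)=-32/3; μ^(3)=-15; μ^(4)=-69/2

((1, 0, 0, 4); (1, 1, 1, 0); (0, 1, 0, 0); (0, 2, 2, 0))


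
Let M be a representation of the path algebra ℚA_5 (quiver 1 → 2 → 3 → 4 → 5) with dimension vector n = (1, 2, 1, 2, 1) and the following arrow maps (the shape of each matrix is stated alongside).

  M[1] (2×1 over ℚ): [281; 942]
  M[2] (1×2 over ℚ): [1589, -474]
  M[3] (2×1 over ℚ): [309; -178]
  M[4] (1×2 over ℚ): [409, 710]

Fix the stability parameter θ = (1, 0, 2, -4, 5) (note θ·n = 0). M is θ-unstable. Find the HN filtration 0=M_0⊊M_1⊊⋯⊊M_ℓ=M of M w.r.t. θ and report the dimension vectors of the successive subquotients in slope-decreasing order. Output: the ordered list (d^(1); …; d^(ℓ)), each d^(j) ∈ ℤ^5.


Interval decomposition of M: I[1,5], I[2,2], I[4,4].
HN type (ℓ=4): μ^(1)=5; μ^(2)=0; μ^(3)=-1/4; μ^(4)=-4

((0, 0, 0, 0, 1); (0, 1, 0, 0, 0); (1, 1, 1, 1, 0); (0, 0, 0, 1, 0))


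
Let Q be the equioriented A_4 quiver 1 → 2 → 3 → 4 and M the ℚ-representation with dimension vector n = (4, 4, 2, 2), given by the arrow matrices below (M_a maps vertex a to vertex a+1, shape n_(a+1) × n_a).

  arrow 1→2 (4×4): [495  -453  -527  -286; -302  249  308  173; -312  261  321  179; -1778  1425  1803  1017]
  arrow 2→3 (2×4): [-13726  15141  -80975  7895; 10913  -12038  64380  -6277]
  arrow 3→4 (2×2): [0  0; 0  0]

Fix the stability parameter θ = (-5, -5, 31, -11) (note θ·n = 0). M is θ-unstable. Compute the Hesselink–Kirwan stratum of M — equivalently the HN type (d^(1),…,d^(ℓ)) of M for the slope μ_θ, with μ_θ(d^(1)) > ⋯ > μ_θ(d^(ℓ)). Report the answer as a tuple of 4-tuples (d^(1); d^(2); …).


Via rank(M_{q-1}∘⋯∘M_p): M ≅ I[1,1], I[1,2], I[1,3]^2, I[2,2], I[4,4]^2.
μ_θ-semistable layers: μ^(1)=31; μ^(2)=-5; μ^(3)=-11

((0, 0, 2, 0); (4, 4, 0, 0); (0, 0, 0, 2))


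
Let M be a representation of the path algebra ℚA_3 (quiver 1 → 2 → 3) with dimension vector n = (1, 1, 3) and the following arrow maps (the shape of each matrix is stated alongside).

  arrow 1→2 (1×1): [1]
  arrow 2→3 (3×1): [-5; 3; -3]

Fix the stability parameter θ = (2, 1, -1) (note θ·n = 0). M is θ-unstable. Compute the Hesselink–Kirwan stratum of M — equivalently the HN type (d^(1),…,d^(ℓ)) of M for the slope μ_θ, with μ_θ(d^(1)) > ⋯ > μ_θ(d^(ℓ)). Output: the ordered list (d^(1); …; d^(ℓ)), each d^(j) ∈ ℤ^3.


Interval decomposition of M: I[1,3], I[3,3]^2.
HN type (ℓ=2): μ^(1)=2/3; μ^(2)=-1

((1, 1, 1); (0, 0, 2))


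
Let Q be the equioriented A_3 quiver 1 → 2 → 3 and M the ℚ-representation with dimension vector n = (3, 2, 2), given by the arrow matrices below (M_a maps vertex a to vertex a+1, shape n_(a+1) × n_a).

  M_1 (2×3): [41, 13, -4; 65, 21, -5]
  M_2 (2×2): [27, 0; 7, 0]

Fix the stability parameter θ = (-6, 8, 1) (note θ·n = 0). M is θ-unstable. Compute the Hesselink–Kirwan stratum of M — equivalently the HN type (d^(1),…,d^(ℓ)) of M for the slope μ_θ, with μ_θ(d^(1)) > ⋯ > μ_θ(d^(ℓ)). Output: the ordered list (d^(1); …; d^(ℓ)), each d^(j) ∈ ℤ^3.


Barcode: M ≅ I[1,1], I[1,2], I[1,3], I[3,3]. HN layers by μ_θ (4 steps, strictly decreasing):
  μ^(1)=8; μ^(2)=9/2; μ^(3)=1; μ^(4)=-6

((0, 1, 0); (0, 1, 1); (0, 0, 1); (3, 0, 0))


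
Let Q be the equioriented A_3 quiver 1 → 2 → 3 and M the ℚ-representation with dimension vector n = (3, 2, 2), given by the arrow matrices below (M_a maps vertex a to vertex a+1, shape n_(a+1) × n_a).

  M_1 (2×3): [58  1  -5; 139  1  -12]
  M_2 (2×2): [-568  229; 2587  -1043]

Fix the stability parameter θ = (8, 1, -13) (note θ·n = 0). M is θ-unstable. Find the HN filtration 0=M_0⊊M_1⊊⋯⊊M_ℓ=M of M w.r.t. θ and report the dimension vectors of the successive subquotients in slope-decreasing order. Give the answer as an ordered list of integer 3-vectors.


Interval decomposition of M: I[1,1], I[1,3]^2.
HN type (ℓ=2): μ^(1)=8; μ^(2)=-4/3

((1, 0, 0); (2, 2, 2))


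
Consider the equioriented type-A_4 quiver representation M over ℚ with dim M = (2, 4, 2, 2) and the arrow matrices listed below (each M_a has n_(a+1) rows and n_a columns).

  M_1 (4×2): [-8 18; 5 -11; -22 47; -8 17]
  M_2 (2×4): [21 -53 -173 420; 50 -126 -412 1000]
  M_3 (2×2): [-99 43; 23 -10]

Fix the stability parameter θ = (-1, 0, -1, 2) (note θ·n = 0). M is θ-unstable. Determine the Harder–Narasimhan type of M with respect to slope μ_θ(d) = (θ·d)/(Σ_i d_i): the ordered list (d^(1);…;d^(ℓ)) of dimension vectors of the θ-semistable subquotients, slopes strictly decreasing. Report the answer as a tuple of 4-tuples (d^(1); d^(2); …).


Interval decomposition of M: I[1,4]^2, I[2,2]^2.
HN type (ℓ=4): μ^(1)=2; μ^(2)=0; μ^(3)=-1/2; μ^(4)=-1

((0, 0, 0, 2); (0, 2, 0, 0); (0, 2, 2, 0); (2, 0, 0, 0))


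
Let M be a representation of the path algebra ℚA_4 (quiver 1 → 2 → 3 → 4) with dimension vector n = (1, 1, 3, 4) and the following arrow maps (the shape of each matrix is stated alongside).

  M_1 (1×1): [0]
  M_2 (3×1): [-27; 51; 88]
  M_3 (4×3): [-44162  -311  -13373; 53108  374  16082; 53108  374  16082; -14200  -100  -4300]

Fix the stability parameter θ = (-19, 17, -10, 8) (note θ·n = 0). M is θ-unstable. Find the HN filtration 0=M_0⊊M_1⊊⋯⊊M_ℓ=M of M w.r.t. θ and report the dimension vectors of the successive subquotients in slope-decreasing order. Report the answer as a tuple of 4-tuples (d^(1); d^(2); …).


Interval decomposition of M: I[1,1], I[2,4], I[3,3]^2, I[4,4]^3.
HN type (ℓ=4): μ^(1)=8; μ^(2)=7/2; μ^(3)=-10; μ^(4)=-19

((0, 0, 0, 4); (0, 1, 1, 0); (0, 0, 2, 0); (1, 0, 0, 0))


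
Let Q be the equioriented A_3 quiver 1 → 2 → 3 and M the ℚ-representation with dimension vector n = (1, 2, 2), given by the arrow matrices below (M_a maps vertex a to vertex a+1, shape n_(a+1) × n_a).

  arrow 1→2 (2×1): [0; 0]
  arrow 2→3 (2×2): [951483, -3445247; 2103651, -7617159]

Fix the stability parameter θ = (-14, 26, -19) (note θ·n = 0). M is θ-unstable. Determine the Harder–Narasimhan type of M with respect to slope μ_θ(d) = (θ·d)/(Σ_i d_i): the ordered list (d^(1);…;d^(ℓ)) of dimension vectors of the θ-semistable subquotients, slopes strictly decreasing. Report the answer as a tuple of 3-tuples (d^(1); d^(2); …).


Interval decomposition of M: I[1,1], I[2,2], I[2,3], I[3,3].
HN type (ℓ=4): μ^(1)=26; μ^(2)=7/2; μ^(3)=-14; μ^(4)=-19

((0, 1, 0); (0, 1, 1); (1, 0, 0); (0, 0, 1))


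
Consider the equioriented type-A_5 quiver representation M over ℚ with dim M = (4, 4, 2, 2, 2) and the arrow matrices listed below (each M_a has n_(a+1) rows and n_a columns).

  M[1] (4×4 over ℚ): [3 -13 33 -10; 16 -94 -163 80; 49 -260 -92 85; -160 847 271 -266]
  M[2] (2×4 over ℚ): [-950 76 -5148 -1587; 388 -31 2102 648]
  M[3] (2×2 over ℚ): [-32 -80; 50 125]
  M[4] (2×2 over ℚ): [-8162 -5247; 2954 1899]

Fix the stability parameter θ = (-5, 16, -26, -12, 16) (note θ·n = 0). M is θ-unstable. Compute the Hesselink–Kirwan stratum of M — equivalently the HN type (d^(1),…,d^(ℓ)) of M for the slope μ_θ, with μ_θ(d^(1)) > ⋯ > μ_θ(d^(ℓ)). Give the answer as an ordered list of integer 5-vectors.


Barcode: M ≅ I[1,2]^2, I[1,3], I[1,5], I[4,4], I[5,5]. HN layers by μ_θ (4 steps, strictly decreasing):
  μ^(1)=16; μ^(2)=-5; μ^(3)=-27/4; μ^(4)=-12

((0, 2, 0, 0, 2); (3, 1, 1, 0, 0); (1, 1, 1, 1, 0); (0, 0, 0, 1, 0))


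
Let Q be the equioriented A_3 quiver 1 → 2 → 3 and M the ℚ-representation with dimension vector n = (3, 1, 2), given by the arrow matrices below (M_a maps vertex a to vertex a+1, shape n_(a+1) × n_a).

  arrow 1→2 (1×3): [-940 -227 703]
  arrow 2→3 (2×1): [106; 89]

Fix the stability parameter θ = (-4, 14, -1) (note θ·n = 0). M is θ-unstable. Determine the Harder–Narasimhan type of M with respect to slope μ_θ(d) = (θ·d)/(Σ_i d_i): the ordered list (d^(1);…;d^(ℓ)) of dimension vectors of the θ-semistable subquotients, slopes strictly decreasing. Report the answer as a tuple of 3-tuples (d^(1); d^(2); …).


Interval decomposition of M: I[1,1]^2, I[1,3], I[3,3].
HN type (ℓ=3): μ^(1)=13/2; μ^(2)=-1; μ^(3)=-4

((0, 1, 1); (0, 0, 1); (3, 0, 0))


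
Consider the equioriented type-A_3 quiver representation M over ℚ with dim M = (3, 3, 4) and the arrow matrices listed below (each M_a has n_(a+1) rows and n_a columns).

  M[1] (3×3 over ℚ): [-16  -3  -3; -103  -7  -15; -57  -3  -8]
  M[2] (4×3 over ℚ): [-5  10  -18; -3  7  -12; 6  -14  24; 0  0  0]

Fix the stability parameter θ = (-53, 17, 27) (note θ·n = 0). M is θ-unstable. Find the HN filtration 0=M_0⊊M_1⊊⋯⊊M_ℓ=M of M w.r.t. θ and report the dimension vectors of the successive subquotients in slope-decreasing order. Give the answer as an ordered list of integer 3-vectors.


Barcode: M ≅ I[1,2], I[1,3]^2, I[3,3]^2. HN layers by μ_θ (3 steps, strictly decreasing):
  μ^(1)=27; μ^(2)=17; μ^(3)=-53

((0, 0, 4); (0, 3, 0); (3, 0, 0))


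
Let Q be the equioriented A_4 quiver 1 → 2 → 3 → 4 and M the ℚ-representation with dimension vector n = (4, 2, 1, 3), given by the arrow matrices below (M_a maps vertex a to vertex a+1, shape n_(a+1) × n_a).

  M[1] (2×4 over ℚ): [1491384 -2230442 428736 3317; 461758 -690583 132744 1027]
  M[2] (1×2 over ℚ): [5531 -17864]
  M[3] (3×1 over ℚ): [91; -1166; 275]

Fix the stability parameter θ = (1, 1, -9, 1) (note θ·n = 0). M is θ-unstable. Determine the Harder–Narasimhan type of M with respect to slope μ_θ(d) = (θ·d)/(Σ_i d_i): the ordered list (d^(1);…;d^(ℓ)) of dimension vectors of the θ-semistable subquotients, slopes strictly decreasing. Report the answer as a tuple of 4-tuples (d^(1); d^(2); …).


Interval decomposition of M: I[1,1]^2, I[1,2], I[1,4], I[4,4]^2.
HN type (ℓ=2): μ^(1)=1; μ^(2)=-7/3

((3, 1, 0, 3); (1, 1, 1, 0))


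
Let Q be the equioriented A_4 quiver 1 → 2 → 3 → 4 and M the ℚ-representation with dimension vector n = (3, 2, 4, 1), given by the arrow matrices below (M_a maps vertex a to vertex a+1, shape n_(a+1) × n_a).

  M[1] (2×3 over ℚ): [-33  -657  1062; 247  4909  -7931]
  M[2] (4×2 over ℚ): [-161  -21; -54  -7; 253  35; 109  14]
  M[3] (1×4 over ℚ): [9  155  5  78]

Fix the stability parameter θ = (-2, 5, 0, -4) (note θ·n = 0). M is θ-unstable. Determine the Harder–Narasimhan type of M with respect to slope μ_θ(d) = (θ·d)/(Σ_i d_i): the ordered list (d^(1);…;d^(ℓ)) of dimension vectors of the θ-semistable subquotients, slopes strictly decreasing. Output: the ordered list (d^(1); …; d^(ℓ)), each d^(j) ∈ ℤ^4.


Interval decomposition of M: I[1,1], I[1,3], I[1,4], I[3,3]^2.
HN type (ℓ=4): μ^(1)=5/2; μ^(2)=1/3; μ^(3)=0; μ^(4)=-2

((0, 1, 1, 0); (0, 1, 1, 1); (0, 0, 2, 0); (3, 0, 0, 0))


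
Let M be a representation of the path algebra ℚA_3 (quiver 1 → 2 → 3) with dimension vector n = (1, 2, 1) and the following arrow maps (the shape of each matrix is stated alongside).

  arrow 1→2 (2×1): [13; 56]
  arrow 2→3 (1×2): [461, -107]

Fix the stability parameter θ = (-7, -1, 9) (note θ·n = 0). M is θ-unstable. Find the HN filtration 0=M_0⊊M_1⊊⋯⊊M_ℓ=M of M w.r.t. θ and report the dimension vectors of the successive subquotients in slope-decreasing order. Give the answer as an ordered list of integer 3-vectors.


Barcode: M ≅ I[1,3], I[2,2]. HN layers by μ_θ (3 steps, strictly decreasing):
  μ^(1)=9; μ^(2)=-1; μ^(3)=-7

((0, 0, 1); (0, 2, 0); (1, 0, 0))


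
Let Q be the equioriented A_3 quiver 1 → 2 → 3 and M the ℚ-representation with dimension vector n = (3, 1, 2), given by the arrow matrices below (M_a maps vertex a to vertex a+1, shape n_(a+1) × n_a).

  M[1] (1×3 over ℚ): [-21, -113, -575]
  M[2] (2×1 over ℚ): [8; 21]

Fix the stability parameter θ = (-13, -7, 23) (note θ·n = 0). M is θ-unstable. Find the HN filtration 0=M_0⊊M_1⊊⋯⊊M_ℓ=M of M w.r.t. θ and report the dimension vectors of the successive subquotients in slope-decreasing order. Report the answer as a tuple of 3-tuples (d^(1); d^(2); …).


Barcode: M ≅ I[1,1]^2, I[1,3], I[3,3]. HN layers by μ_θ (3 steps, strictly decreasing):
  μ^(1)=23; μ^(2)=-7; μ^(3)=-13

((0, 0, 2); (0, 1, 0); (3, 0, 0))


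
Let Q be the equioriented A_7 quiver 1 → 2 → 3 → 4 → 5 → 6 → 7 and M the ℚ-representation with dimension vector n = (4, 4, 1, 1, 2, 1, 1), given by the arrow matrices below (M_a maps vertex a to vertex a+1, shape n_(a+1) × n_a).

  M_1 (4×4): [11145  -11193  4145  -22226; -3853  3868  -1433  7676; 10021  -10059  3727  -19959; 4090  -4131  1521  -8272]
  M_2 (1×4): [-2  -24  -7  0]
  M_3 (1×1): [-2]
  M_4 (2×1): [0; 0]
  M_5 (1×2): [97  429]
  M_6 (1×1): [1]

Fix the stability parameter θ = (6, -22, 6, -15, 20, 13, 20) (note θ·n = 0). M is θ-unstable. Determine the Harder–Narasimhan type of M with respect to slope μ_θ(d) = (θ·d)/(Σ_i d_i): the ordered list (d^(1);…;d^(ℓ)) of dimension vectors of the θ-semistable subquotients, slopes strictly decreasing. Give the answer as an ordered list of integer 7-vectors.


Interval decomposition of M: I[1,2]^3, I[1,4], I[5,5], I[5,7].
HN type (ℓ=4): μ^(1)=20; μ^(2)=33/2; μ^(3)=-9/2; μ^(4)=-8

((0, 0, 0, 0, 1, 0, 1); (0, 0, 0, 0, 1, 1, 0); (0, 0, 1, 1, 0, 0, 0); (4, 4, 0, 0, 0, 0, 0))


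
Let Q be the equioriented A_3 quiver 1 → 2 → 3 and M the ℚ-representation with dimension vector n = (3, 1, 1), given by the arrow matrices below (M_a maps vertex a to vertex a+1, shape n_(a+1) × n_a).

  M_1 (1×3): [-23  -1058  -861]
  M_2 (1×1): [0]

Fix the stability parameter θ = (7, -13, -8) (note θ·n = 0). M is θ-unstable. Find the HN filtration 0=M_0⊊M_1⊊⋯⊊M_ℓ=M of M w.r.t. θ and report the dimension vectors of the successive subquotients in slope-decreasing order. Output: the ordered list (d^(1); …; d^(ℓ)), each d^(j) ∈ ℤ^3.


Barcode: M ≅ I[1,1]^2, I[1,2], I[3,3]. HN layers by μ_θ (3 steps, strictly decreasing):
  μ^(1)=7; μ^(2)=-3; μ^(3)=-8

((2, 0, 0); (1, 1, 0); (0, 0, 1))


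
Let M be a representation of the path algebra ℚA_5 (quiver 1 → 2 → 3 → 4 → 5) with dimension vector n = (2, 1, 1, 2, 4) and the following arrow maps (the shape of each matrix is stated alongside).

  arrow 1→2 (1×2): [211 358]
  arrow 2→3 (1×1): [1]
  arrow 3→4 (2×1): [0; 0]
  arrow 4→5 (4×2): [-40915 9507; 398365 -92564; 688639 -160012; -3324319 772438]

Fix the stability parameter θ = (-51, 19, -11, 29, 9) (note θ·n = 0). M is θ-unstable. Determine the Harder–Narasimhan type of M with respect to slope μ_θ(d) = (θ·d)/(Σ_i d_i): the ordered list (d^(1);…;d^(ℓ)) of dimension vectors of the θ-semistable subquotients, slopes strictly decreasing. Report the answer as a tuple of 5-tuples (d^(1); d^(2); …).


Via rank(M_{q-1}∘⋯∘M_p): M ≅ I[1,1], I[1,3], I[4,5]^2, I[5,5]^2.
μ_θ-semistable layers: μ^(1)=19; μ^(2)=9; μ^(3)=4; μ^(4)=-51

((0, 0, 0, 2, 2); (0, 0, 0, 0, 2); (0, 1, 1, 0, 0); (2, 0, 0, 0, 0))
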